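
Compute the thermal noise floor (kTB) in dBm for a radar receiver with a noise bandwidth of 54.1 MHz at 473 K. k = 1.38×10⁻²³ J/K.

P_n = kTB = 1.38×10⁻²³ × 473 × 5.41×10⁷ = 3.53×10⁻¹³ W
In dBm: 10 log₁₀(3.53×10⁻¹³ / 10⁻³) = −94.5 dBm

−94.5 dBm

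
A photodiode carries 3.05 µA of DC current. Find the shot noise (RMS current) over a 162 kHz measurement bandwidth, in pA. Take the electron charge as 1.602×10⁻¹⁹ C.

398 pA

I_n = √(2qI·B)
2qI·B = 2 × 1.602×10⁻¹⁹ × 3.05×10⁻⁶ × 1.62×10⁵ = 1.58×10⁻¹⁹ A²
I_n = √(1.58×10⁻¹⁹) = 3.98×10⁻¹⁰ A = 398 pA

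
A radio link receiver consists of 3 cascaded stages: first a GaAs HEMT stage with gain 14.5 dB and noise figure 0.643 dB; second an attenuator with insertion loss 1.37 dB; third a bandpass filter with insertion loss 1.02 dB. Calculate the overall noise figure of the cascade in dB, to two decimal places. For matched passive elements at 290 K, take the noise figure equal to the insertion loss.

Convert to linear (a loss of L dB is a gain of −L dB): F_i = 10^(NF_i/10), G_i = 10^(G_i,dB/10)
  Stage 1: F_1 = 10^(0.643/10) = 1.160, G_1 = 10^(14.5/10) = 28.18
  Stage 2: F_2 = 10^(1.37/10) = 1.371, G_2 = 10^(−1.37/10) = 0.7295
  Stage 3: F_3 = 10^(1.02/10) = 1.265, G_3 = 10^(−1.02/10) = 0.7907
Friis cascade:
  F = 1.160 + (1.371 − 1)/28.18 + (1.265 − 1)/20.56 = 1.186
NF = 10 log₁₀(1.186) = 0.74 dB

0.74 dB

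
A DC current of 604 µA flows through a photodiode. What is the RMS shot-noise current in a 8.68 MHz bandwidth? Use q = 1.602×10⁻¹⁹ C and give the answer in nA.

41.0 nA

I_n = √(2qI·B)
2qI·B = 2 × 1.602×10⁻¹⁹ × 6.04×10⁻⁴ × 8.68×10⁶ = 1.68×10⁻¹⁵ A²
I_n = √(1.68×10⁻¹⁵) = 4.10×10⁻⁸ A = 41.0 nA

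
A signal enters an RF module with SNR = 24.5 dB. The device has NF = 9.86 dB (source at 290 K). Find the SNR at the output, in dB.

14.64 dB

By definition F = SNR_in/SNR_out, so in dB: SNR_out = SNR_in − NF
SNR_out = 24.5 − 9.86 = 14.64 dB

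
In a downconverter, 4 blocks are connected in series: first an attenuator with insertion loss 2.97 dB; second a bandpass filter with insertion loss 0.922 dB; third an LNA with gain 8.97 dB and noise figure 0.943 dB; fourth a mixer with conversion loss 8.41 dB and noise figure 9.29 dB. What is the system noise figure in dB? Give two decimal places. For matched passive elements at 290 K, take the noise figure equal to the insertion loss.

7.30 dB

Convert to linear (a loss of L dB is a gain of −L dB): F_i = 10^(NF_i/10), G_i = 10^(G_i,dB/10)
  Stage 1: F_1 = 10^(2.97/10) = 1.982, G_1 = 10^(−2.97/10) = 0.5047
  Stage 2: F_2 = 10^(0.922/10) = 1.237, G_2 = 10^(−0.922/10) = 0.8087
  Stage 3: F_3 = 10^(0.943/10) = 1.243, G_3 = 10^(8.97/10) = 7.889
  Stage 4: F_4 = 10^(9.29/10) = 8.492, G_4 = 10^(−8.41/10) = 0.1442
Friis cascade:
  F = 1.982 + (1.237 − 1)/0.5047 + (1.243 − 1)/0.4081 + (8.492 − 1)/3.220 = 5.371
NF = 10 log₁₀(5.371) = 7.30 dB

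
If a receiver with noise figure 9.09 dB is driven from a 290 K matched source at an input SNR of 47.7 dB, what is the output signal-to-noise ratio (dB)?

By definition F = SNR_in/SNR_out, so in dB: SNR_out = SNR_in − NF
SNR_out = 47.7 − 9.09 = 38.61 dB

38.61 dB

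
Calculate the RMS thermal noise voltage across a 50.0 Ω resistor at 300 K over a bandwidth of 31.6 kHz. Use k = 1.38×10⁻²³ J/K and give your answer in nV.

162 nV

V_n = √(4kTRB)
4kTRB = 4 × 1.38×10⁻²³ × 300 × 5.00×10¹ × 3.16×10⁴ = 2.62×10⁻¹⁴ V²
V_n = √(2.62×10⁻¹⁴) = 1.62×10⁻⁷ V = 162 nV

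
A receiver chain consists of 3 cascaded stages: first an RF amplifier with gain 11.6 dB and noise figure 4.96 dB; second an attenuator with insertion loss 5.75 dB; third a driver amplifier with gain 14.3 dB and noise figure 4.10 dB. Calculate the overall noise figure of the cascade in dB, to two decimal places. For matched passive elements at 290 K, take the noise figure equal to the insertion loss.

Convert to linear (a loss of L dB is a gain of −L dB): F_i = 10^(NF_i/10), G_i = 10^(G_i,dB/10)
  Stage 1: F_1 = 10^(4.96/10) = 3.133, G_1 = 10^(11.6/10) = 14.45
  Stage 2: F_2 = 10^(5.75/10) = 3.758, G_2 = 10^(−5.75/10) = 0.2661
  Stage 3: F_3 = 10^(4.10/10) = 2.570, G_3 = 10^(14.3/10) = 26.92
Friis cascade:
  F = 3.133 + (3.758 − 1)/14.45 + (2.570 − 1)/3.846 = 3.732
NF = 10 log₁₀(3.732) = 5.72 dB

5.72 dB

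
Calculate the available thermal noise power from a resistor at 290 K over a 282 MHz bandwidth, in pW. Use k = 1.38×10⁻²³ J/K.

P_n = kTB = 1.38×10⁻²³ × 290 × 2.82×10⁸ = 1.13×10⁻¹² W = 1.13 pW

1.13 pW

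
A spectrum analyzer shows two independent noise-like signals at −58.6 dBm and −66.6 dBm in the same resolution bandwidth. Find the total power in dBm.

−58.0 dBm

Convert to linear, add, convert back:
P₁ = 1.38×10⁻⁹ W, P₂ = 2.19×10⁻¹⁰ W
P_tot = 1.60×10⁻⁹ W → 10 log₁₀(P_tot / 10⁻³) = −58.0 dBm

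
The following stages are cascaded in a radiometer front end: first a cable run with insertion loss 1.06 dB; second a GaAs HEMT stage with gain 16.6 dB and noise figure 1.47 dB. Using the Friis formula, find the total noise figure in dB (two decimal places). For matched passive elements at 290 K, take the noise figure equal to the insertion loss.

2.53 dB

Convert to linear (a loss of L dB is a gain of −L dB): F_i = 10^(NF_i/10), G_i = 10^(G_i,dB/10)
  Stage 1: F_1 = 10^(1.06/10) = 1.276, G_1 = 10^(−1.06/10) = 0.7834
  Stage 2: F_2 = 10^(1.47/10) = 1.403, G_2 = 10^(16.6/10) = 45.71
Friis cascade:
  F = 1.276 + (1.403 − 1)/0.7834 = 1.791
NF = 10 log₁₀(1.791) = 2.53 dB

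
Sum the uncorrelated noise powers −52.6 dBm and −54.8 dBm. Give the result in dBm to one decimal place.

−50.6 dBm

Convert to linear, add, convert back:
P₁ = 5.50×10⁻⁹ W, P₂ = 3.31×10⁻⁹ W
P_tot = 8.81×10⁻⁹ W → 10 log₁₀(P_tot / 10⁻³) = −50.6 dBm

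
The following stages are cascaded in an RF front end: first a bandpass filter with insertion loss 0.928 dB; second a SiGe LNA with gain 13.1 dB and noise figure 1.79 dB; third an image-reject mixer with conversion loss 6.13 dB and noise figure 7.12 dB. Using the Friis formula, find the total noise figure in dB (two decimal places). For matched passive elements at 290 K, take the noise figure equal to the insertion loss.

3.27 dB

Convert to linear (a loss of L dB is a gain of −L dB): F_i = 10^(NF_i/10), G_i = 10^(G_i,dB/10)
  Stage 1: F_1 = 10^(0.928/10) = 1.238, G_1 = 10^(−0.928/10) = 0.8076
  Stage 2: F_2 = 10^(1.79/10) = 1.510, G_2 = 10^(13.1/10) = 20.42
  Stage 3: F_3 = 10^(7.12/10) = 5.152, G_3 = 10^(−6.13/10) = 0.2438
Friis cascade:
  F = 1.238 + (1.510 − 1)/0.8076 + (5.152 − 1)/16.49 = 2.122
NF = 10 log₁₀(2.122) = 3.27 dB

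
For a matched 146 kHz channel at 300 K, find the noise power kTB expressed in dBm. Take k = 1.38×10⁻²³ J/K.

P_n = kTB = 1.38×10⁻²³ × 300 × 1.46×10⁵ = 6.04×10⁻¹⁶ W
In dBm: 10 log₁₀(6.04×10⁻¹⁶ / 10⁻³) = −122.2 dBm

−122.2 dBm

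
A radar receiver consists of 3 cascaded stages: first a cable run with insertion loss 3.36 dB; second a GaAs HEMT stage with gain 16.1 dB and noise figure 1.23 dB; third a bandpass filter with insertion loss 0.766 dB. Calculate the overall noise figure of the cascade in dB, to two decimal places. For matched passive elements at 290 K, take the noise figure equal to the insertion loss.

Convert to linear (a loss of L dB is a gain of −L dB): F_i = 10^(NF_i/10), G_i = 10^(G_i,dB/10)
  Stage 1: F_1 = 10^(3.36/10) = 2.168, G_1 = 10^(−3.36/10) = 0.4613
  Stage 2: F_2 = 10^(1.23/10) = 1.327, G_2 = 10^(16.1/10) = 40.74
  Stage 3: F_3 = 10^(0.766/10) = 1.193, G_3 = 10^(−0.766/10) = 0.8383
Friis cascade:
  F = 2.168 + (1.327 − 1)/0.4613 + (1.193 − 1)/18.79 = 2.888
NF = 10 log₁₀(2.888) = 4.61 dB

4.61 dB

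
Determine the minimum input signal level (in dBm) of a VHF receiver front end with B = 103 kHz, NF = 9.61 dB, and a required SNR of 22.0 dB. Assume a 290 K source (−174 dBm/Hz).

Sensitivity = −174 + 10 log₁₀(B) + NF + SNR_min
= −174 + 50.13 + 9.61 + 22.0
= −92.26 dBm → −92.3 dBm

−92.3 dBm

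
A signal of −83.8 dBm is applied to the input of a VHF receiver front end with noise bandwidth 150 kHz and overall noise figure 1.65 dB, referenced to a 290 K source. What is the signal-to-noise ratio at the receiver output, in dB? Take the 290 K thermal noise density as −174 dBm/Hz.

36.8 dB

Noise floor: N = −174 + 10 log₁₀(B) + NF
10 log₁₀(1.50×10⁵) = 51.76 dB
N = −174 + 51.76 + 1.65 = −120.59 dBm
SNR = P_sig − N = −83.8 − (−120.59) = 36.79 dB → 36.8 dB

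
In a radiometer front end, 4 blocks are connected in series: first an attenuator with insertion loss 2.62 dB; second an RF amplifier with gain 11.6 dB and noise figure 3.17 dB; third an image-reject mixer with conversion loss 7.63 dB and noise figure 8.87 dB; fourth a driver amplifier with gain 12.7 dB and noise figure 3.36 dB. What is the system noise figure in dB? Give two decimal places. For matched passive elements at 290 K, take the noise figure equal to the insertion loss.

7.40 dB

Convert to linear (a loss of L dB is a gain of −L dB): F_i = 10^(NF_i/10), G_i = 10^(G_i,dB/10)
  Stage 1: F_1 = 10^(2.62/10) = 1.828, G_1 = 10^(−2.62/10) = 0.5470
  Stage 2: F_2 = 10^(3.17/10) = 2.075, G_2 = 10^(11.6/10) = 14.45
  Stage 3: F_3 = 10^(8.87/10) = 7.709, G_3 = 10^(−7.63/10) = 0.1726
  Stage 4: F_4 = 10^(3.36/10) = 2.168, G_4 = 10^(12.7/10) = 18.62
Friis cascade:
  F = 1.828 + (2.075 − 1)/0.5470 + (7.709 − 1)/7.907 + (2.168 − 1)/1.365 = 5.497
NF = 10 log₁₀(5.497) = 7.40 dB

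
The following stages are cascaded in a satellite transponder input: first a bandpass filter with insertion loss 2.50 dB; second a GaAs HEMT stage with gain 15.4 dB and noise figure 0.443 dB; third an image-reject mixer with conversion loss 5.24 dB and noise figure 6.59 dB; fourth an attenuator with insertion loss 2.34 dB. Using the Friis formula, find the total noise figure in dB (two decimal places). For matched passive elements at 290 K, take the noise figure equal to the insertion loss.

3.57 dB

Convert to linear (a loss of L dB is a gain of −L dB): F_i = 10^(NF_i/10), G_i = 10^(G_i,dB/10)
  Stage 1: F_1 = 10^(2.50/10) = 1.778, G_1 = 10^(−2.50/10) = 0.5623
  Stage 2: F_2 = 10^(0.443/10) = 1.107, G_2 = 10^(15.4/10) = 34.67
  Stage 3: F_3 = 10^(6.59/10) = 4.560, G_3 = 10^(−5.24/10) = 0.2992
  Stage 4: F_4 = 10^(2.34/10) = 1.714, G_4 = 10^(−2.34/10) = 0.5834
Friis cascade:
  F = 1.778 + (1.107 − 1)/0.5623 + (4.560 − 1)/19.50 + (1.714 − 1)/5.834 = 2.274
NF = 10 log₁₀(2.274) = 3.57 dB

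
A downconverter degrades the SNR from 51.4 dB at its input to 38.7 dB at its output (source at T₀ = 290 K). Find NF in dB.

NF (dB) = SNR_in(dB) − SNR_out(dB) when the source is at T₀
NF = 51.4 − 38.7 = 12.7 dB

12.7 dB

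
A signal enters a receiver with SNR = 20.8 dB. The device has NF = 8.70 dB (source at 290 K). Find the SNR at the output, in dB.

By definition F = SNR_in/SNR_out, so in dB: SNR_out = SNR_in − NF
SNR_out = 20.8 − 8.70 = 12.10 dB

12.10 dB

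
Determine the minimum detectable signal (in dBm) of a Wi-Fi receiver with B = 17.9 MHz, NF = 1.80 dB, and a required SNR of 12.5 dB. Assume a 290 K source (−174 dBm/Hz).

−87.2 dBm

Sensitivity = −174 + 10 log₁₀(B) + NF + SNR_min
= −174 + 72.53 + 1.80 + 12.5
= −87.17 dBm → −87.2 dBm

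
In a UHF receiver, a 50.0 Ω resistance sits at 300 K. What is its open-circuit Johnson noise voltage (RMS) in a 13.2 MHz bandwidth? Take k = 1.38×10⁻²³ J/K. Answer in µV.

3.31 µV

V_n = √(4kTRB)
4kTRB = 4 × 1.38×10⁻²³ × 300 × 5.00×10¹ × 1.32×10⁷ = 1.09×10⁻¹¹ V²
V_n = √(1.09×10⁻¹¹) = 3.31×10⁻⁶ V = 3.31 µV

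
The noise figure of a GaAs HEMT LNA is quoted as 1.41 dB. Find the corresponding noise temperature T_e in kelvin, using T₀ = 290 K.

111 K

F = 10^(1.41/10) = 1.38357
T_e = (F − 1)·T₀ = (1.38357 − 1) × 290 = 111 K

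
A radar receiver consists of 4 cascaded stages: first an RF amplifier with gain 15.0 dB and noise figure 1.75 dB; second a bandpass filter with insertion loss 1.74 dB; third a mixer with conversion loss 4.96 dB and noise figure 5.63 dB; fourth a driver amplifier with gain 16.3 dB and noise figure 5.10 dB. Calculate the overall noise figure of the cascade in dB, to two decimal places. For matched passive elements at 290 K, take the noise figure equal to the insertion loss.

2.94 dB

Convert to linear (a loss of L dB is a gain of −L dB): F_i = 10^(NF_i/10), G_i = 10^(G_i,dB/10)
  Stage 1: F_1 = 10^(1.75/10) = 1.496, G_1 = 10^(15.0/10) = 31.62
  Stage 2: F_2 = 10^(1.74/10) = 1.493, G_2 = 10^(−1.74/10) = 0.6699
  Stage 3: F_3 = 10^(5.63/10) = 3.656, G_3 = 10^(−4.96/10) = 0.3192
  Stage 4: F_4 = 10^(5.10/10) = 3.236, G_4 = 10^(16.3/10) = 42.66
Friis cascade:
  F = 1.496 + (1.493 − 1)/31.62 + (3.656 − 1)/21.18 + (3.236 − 1)/6.761 = 1.968
NF = 10 log₁₀(1.968) = 2.94 dB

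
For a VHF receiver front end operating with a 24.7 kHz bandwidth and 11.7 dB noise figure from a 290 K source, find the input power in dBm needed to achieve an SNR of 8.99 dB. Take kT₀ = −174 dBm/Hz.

Sensitivity = −174 + 10 log₁₀(B) + NF + SNR_min
= −174 + 43.93 + 11.7 + 8.99
= −109.38 dBm → −109.4 dBm

−109.4 dBm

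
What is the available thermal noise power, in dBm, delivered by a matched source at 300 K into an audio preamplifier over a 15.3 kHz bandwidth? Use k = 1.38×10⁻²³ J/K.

P_n = kTB = 1.38×10⁻²³ × 300 × 1.53×10⁴ = 6.33×10⁻¹⁷ W
In dBm: 10 log₁₀(6.33×10⁻¹⁷ / 10⁻³) = −132.0 dBm

−132.0 dBm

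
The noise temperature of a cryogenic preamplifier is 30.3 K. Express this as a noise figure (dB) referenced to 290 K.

F = 1 + T_e/T₀ = 1 + 30.3/290 = 1.10448
NF = 10 log₁₀(1.10448) = 0.432 dB

0.432 dB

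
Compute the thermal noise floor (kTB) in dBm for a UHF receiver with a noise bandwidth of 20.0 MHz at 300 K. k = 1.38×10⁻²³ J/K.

P_n = kTB = 1.38×10⁻²³ × 300 × 2.00×10⁷ = 8.28×10⁻¹⁴ W
In dBm: 10 log₁₀(8.28×10⁻¹⁴ / 10⁻³) = −100.8 dBm

−100.8 dBm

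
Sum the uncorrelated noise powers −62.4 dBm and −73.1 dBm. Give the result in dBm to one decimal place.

Convert to linear, add, convert back:
P₁ = 5.75×10⁻¹⁰ W, P₂ = 4.90×10⁻¹¹ W
P_tot = 6.24×10⁻¹⁰ W → 10 log₁₀(P_tot / 10⁻³) = −62.0 dBm

−62.0 dBm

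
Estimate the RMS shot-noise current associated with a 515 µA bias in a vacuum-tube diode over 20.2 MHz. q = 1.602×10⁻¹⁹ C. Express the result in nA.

I_n = √(2qI·B)
2qI·B = 2 × 1.602×10⁻¹⁹ × 5.15×10⁻⁴ × 2.02×10⁷ = 3.33×10⁻¹⁵ A²
I_n = √(3.33×10⁻¹⁵) = 5.77×10⁻⁸ A = 57.7 nA

57.7 nA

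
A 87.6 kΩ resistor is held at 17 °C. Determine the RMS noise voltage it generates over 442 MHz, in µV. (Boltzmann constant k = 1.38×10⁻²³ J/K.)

787 µV

T = 17 °C + 273.15 = 290.15 K
V_n = √(4kTRB)
4kTRB = 4 × 1.38×10⁻²³ × 290.15 × 8.76×10⁴ × 4.42×10⁸ = 6.20×10⁻⁷ V²
V_n = √(6.20×10⁻⁷) = 7.87×10⁻⁴ V = 787 µV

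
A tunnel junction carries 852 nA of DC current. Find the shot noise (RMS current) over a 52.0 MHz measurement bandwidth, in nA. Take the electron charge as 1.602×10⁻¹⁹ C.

3.77 nA

I_n = √(2qI·B)
2qI·B = 2 × 1.602×10⁻¹⁹ × 8.52×10⁻⁷ × 5.20×10⁷ = 1.42×10⁻¹⁷ A²
I_n = √(1.42×10⁻¹⁷) = 3.77×10⁻⁹ A = 3.77 nA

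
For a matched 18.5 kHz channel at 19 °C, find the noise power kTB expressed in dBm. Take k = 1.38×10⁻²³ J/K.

T = 19 °C + 273.15 = 292.15 K
P_n = kTB = 1.38×10⁻²³ × 292.15 × 1.85×10⁴ = 7.46×10⁻¹⁷ W
In dBm: 10 log₁₀(7.46×10⁻¹⁷ / 10⁻³) = −131.3 dBm

−131.3 dBm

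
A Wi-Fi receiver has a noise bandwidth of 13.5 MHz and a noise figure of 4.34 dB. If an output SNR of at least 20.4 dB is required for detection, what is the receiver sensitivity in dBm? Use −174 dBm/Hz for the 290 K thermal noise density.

−78.0 dBm

Sensitivity = −174 + 10 log₁₀(B) + NF + SNR_min
= −174 + 71.3 + 4.34 + 20.4
= −77.96 dBm → −78.0 dBm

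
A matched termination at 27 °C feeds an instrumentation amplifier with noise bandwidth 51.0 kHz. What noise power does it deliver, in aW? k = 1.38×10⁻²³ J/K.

211 aW

T = 27 °C + 273.15 = 300.15 K
P_n = kTB = 1.38×10⁻²³ × 300.15 × 5.10×10⁴ = 2.11×10⁻¹⁶ W = 211 aW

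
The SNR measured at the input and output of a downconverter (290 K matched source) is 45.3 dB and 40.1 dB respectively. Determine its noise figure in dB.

NF (dB) = SNR_in(dB) − SNR_out(dB) when the source is at T₀
NF = 45.3 − 40.1 = 5.2 dB

5.2 dB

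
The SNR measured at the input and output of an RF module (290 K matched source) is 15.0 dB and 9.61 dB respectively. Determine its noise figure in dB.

5.39 dB

NF (dB) = SNR_in(dB) − SNR_out(dB) when the source is at T₀
NF = 15.0 − 9.61 = 5.39 dB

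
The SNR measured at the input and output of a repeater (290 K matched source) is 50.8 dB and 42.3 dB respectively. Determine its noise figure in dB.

8.5 dB

NF (dB) = SNR_in(dB) − SNR_out(dB) when the source is at T₀
NF = 50.8 − 42.3 = 8.5 dB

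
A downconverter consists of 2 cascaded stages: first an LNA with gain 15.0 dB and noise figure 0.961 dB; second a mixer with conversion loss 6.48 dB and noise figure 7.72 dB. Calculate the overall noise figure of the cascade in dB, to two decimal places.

Convert to linear (a loss of L dB is a gain of −L dB): F_i = 10^(NF_i/10), G_i = 10^(G_i,dB/10)
  Stage 1: F_1 = 10^(0.961/10) = 1.248, G_1 = 10^(15.0/10) = 31.62
  Stage 2: F_2 = 10^(7.72/10) = 5.916, G_2 = 10^(−6.48/10) = 0.2249
Friis cascade:
  F = 1.248 + (5.916 − 1)/31.62 = 1.403
NF = 10 log₁₀(1.403) = 1.47 dB

1.47 dB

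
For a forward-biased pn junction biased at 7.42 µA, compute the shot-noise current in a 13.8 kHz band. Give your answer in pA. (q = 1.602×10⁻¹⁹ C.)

181 pA

I_n = √(2qI·B)
2qI·B = 2 × 1.602×10⁻¹⁹ × 7.42×10⁻⁶ × 1.38×10⁴ = 3.28×10⁻²⁰ A²
I_n = √(3.28×10⁻²⁰) = 1.81×10⁻¹⁰ A = 181 pA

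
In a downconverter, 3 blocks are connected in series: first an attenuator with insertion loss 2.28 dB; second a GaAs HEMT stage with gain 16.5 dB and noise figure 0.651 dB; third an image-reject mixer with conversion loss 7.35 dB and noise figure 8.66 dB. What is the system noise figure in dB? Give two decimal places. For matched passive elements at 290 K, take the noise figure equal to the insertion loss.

3.43 dB

Convert to linear (a loss of L dB is a gain of −L dB): F_i = 10^(NF_i/10), G_i = 10^(G_i,dB/10)
  Stage 1: F_1 = 10^(2.28/10) = 1.690, G_1 = 10^(−2.28/10) = 0.5916
  Stage 2: F_2 = 10^(0.651/10) = 1.162, G_2 = 10^(16.5/10) = 44.67
  Stage 3: F_3 = 10^(8.66/10) = 7.345, G_3 = 10^(−7.35/10) = 0.1841
Friis cascade:
  F = 1.690 + (1.162 − 1)/0.5916 + (7.345 − 1)/26.42 = 2.204
NF = 10 log₁₀(2.204) = 3.43 dB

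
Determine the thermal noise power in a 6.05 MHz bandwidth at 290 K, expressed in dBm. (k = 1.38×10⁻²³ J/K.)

P_n = kTB = 1.38×10⁻²³ × 290 × 6.05×10⁶ = 2.42×10⁻¹⁴ W
In dBm: 10 log₁₀(2.42×10⁻¹⁴ / 10⁻³) = −106.2 dBm

−106.2 dBm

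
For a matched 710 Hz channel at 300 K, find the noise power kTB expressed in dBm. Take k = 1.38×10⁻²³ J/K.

P_n = kTB = 1.38×10⁻²³ × 300 × 7.10×10² = 2.94×10⁻¹⁸ W
In dBm: 10 log₁₀(2.94×10⁻¹⁸ / 10⁻³) = −145.3 dBm

−145.3 dBm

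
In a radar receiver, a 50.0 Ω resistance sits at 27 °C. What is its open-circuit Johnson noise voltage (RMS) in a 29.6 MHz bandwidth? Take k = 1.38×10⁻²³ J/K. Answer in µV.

4.95 µV

T = 27 °C + 273.15 = 300.15 K
V_n = √(4kTRB)
4kTRB = 4 × 1.38×10⁻²³ × 300.15 × 5.00×10¹ × 2.96×10⁷ = 2.45×10⁻¹¹ V²
V_n = √(2.45×10⁻¹¹) = 4.95×10⁻⁶ V = 4.95 µV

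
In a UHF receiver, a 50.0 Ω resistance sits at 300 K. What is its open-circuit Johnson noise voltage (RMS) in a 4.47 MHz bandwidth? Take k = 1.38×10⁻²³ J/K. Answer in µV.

1.92 µV

V_n = √(4kTRB)
4kTRB = 4 × 1.38×10⁻²³ × 300 × 5.00×10¹ × 4.47×10⁶ = 3.70×10⁻¹² V²
V_n = √(3.70×10⁻¹²) = 1.92×10⁻⁶ V = 1.92 µV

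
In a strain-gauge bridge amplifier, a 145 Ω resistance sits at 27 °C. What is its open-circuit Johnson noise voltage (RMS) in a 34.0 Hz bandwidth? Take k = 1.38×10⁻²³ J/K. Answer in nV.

T = 27 °C + 273.15 = 300.15 K
V_n = √(4kTRB)
4kTRB = 4 × 1.38×10⁻²³ × 300.15 × 1.45×10² × 3.40×10¹ = 8.17×10⁻¹⁷ V²
V_n = √(8.17×10⁻¹⁷) = 9.04×10⁻⁹ V = 9.04 nV

9.04 nV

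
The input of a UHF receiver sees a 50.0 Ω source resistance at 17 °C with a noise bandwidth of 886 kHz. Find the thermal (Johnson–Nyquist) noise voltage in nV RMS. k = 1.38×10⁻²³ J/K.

T = 17 °C + 273.15 = 290.15 K
V_n = √(4kTRB)
4kTRB = 4 × 1.38×10⁻²³ × 290.15 × 5.00×10¹ × 8.86×10⁵ = 7.10×10⁻¹³ V²
V_n = √(7.10×10⁻¹³) = 8.42×10⁻⁷ V = 842 nV

842 nV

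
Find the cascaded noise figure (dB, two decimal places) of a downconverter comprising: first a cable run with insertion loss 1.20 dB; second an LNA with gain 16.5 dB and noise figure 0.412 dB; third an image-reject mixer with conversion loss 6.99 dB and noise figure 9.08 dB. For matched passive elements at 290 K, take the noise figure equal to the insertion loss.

Convert to linear (a loss of L dB is a gain of −L dB): F_i = 10^(NF_i/10), G_i = 10^(G_i,dB/10)
  Stage 1: F_1 = 10^(1.20/10) = 1.318, G_1 = 10^(−1.20/10) = 0.7586
  Stage 2: F_2 = 10^(0.412/10) = 1.100, G_2 = 10^(16.5/10) = 44.67
  Stage 3: F_3 = 10^(9.08/10) = 8.091, G_3 = 10^(−6.99/10) = 0.2000
Friis cascade:
  F = 1.318 + (1.100 − 1)/0.7586 + (8.091 − 1)/33.88 = 1.659
NF = 10 log₁₀(1.659) = 2.20 dB

2.20 dB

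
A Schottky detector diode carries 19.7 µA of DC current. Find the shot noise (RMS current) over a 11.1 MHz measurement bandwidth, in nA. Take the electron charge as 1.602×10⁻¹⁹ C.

8.37 nA

I_n = √(2qI·B)
2qI·B = 2 × 1.602×10⁻¹⁹ × 1.97×10⁻⁵ × 1.11×10⁷ = 7.01×10⁻¹⁷ A²
I_n = √(7.01×10⁻¹⁷) = 8.37×10⁻⁹ A = 8.37 nA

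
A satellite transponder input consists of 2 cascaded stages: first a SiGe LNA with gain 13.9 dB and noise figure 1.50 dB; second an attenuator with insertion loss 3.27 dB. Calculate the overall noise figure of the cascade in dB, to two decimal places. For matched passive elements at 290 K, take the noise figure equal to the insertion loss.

1.64 dB

Convert to linear (a loss of L dB is a gain of −L dB): F_i = 10^(NF_i/10), G_i = 10^(G_i,dB/10)
  Stage 1: F_1 = 10^(1.50/10) = 1.413, G_1 = 10^(13.9/10) = 24.55
  Stage 2: F_2 = 10^(3.27/10) = 2.123, G_2 = 10^(−3.27/10) = 0.4710
Friis cascade:
  F = 1.413 + (2.123 − 1)/24.55 = 1.458
NF = 10 log₁₀(1.458) = 1.64 dB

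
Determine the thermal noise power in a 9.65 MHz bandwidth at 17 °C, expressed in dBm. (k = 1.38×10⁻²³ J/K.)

−104.1 dBm

T = 17 °C + 273.15 = 290.15 K
P_n = kTB = 1.38×10⁻²³ × 290.15 × 9.65×10⁶ = 3.86×10⁻¹⁴ W
In dBm: 10 log₁₀(3.86×10⁻¹⁴ / 10⁻³) = −104.1 dBm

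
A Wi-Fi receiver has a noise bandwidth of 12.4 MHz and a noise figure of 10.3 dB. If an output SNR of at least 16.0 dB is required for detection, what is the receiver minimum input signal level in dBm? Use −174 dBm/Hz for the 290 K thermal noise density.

−76.8 dBm

Sensitivity = −174 + 10 log₁₀(B) + NF + SNR_min
= −174 + 70.93 + 10.3 + 16.0
= −76.77 dBm → −76.8 dBm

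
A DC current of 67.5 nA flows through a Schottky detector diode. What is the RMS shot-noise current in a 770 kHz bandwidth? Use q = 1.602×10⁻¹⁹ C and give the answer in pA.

129 pA

I_n = √(2qI·B)
2qI·B = 2 × 1.602×10⁻¹⁹ × 6.75×10⁻⁸ × 7.70×10⁵ = 1.67×10⁻²⁰ A²
I_n = √(1.67×10⁻²⁰) = 1.29×10⁻¹⁰ A = 129 pA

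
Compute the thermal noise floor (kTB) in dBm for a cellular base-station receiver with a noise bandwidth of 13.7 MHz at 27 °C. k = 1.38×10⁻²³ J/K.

T = 27 °C + 273.15 = 300.15 K
P_n = kTB = 1.38×10⁻²³ × 300.15 × 1.37×10⁷ = 5.67×10⁻¹⁴ W
In dBm: 10 log₁₀(5.67×10⁻¹⁴ / 10⁻³) = −102.5 dBm

−102.5 dBm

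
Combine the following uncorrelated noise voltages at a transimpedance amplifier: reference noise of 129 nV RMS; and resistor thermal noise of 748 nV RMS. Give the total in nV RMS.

Uncorrelated sources add in power (mean-square): V_tot = √(ΣV_i²)
V_tot = √[(1.29×10⁻⁷)² + (7.48×10⁻⁷)²] = 7.59×10⁻⁷ V = 759 nV

759 nV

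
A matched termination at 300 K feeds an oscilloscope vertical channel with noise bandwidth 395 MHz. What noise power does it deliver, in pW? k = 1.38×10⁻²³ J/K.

1.64 pW

P_n = kTB = 1.38×10⁻²³ × 300 × 3.95×10⁸ = 1.64×10⁻¹² W = 1.64 pW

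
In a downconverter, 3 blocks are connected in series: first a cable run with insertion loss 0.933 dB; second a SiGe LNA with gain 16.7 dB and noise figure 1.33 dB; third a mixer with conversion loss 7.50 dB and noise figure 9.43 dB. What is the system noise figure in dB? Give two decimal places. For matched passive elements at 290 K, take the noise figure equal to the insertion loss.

2.76 dB

Convert to linear (a loss of L dB is a gain of −L dB): F_i = 10^(NF_i/10), G_i = 10^(G_i,dB/10)
  Stage 1: F_1 = 10^(0.933/10) = 1.240, G_1 = 10^(−0.933/10) = 0.8067
  Stage 2: F_2 = 10^(1.33/10) = 1.358, G_2 = 10^(16.7/10) = 46.77
  Stage 3: F_3 = 10^(9.43/10) = 8.770, G_3 = 10^(−7.50/10) = 0.1778
Friis cascade:
  F = 1.240 + (1.358 − 1)/0.8067 + (8.770 − 1)/37.73 = 1.890
NF = 10 log₁₀(1.890) = 2.76 dB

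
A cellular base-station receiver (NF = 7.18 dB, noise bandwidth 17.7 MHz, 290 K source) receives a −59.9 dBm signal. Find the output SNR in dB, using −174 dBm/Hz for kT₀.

Noise floor: N = −174 + 10 log₁₀(B) + NF
10 log₁₀(1.77×10⁷) = 72.48 dB
N = −174 + 72.48 + 7.18 = −94.34 dBm
SNR = P_sig − N = −59.9 − (−94.34) = 34.44 dB → 34.4 dB

34.4 dB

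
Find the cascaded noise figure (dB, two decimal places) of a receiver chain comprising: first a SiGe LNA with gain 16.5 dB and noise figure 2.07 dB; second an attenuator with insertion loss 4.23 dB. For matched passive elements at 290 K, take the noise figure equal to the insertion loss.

Convert to linear (a loss of L dB is a gain of −L dB): F_i = 10^(NF_i/10), G_i = 10^(G_i,dB/10)
  Stage 1: F_1 = 10^(2.07/10) = 1.611, G_1 = 10^(16.5/10) = 44.67
  Stage 2: F_2 = 10^(4.23/10) = 2.649, G_2 = 10^(−4.23/10) = 0.3776
Friis cascade:
  F = 1.611 + (2.649 − 1)/44.67 = 1.648
NF = 10 log₁₀(1.648) = 2.17 dB

2.17 dB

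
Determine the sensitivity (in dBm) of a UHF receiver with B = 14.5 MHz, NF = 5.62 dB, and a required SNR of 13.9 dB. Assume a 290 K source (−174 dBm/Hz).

Sensitivity = −174 + 10 log₁₀(B) + NF + SNR_min
= −174 + 71.61 + 5.62 + 13.9
= −82.87 dBm → −82.9 dBm

−82.9 dBm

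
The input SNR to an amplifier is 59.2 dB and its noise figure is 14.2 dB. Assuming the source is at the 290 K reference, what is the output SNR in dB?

By definition F = SNR_in/SNR_out, so in dB: SNR_out = SNR_in − NF
SNR_out = 59.2 − 14.2 = 45.0 dB

45.0 dB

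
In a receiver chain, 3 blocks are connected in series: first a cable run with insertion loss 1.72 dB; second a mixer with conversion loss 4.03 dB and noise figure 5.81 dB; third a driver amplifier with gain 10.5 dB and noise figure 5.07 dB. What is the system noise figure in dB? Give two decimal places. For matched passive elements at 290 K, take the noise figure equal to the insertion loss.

11.46 dB

Convert to linear (a loss of L dB is a gain of −L dB): F_i = 10^(NF_i/10), G_i = 10^(G_i,dB/10)
  Stage 1: F_1 = 10^(1.72/10) = 1.486, G_1 = 10^(−1.72/10) = 0.6730
  Stage 2: F_2 = 10^(5.81/10) = 3.811, G_2 = 10^(−4.03/10) = 0.3954
  Stage 3: F_3 = 10^(5.07/10) = 3.214, G_3 = 10^(10.5/10) = 11.22
Friis cascade:
  F = 1.486 + (3.811 − 1)/0.6730 + (3.214 − 1)/0.2661 = 13.98
NF = 10 log₁₀(13.98) = 11.46 dB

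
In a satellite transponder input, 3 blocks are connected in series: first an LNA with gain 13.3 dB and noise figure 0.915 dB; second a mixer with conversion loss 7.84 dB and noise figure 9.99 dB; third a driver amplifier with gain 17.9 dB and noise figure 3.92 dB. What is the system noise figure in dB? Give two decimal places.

3.16 dB

Convert to linear (a loss of L dB is a gain of −L dB): F_i = 10^(NF_i/10), G_i = 10^(G_i,dB/10)
  Stage 1: F_1 = 10^(0.915/10) = 1.235, G_1 = 10^(13.3/10) = 21.38
  Stage 2: F_2 = 10^(9.99/10) = 9.977, G_2 = 10^(−7.84/10) = 0.1644
  Stage 3: F_3 = 10^(3.92/10) = 2.466, G_3 = 10^(17.9/10) = 61.66
Friis cascade:
  F = 1.235 + (9.977 − 1)/21.38 + (2.466 − 1)/3.516 = 2.071
NF = 10 log₁₀(2.071) = 3.16 dB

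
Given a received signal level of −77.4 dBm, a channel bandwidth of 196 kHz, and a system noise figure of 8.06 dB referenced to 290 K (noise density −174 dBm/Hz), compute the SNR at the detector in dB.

Noise floor: N = −174 + 10 log₁₀(B) + NF
10 log₁₀(1.96×10⁵) = 52.92 dB
N = −174 + 52.92 + 8.06 = −113.02 dBm
SNR = P_sig − N = −77.4 − (−113.02) = 35.62 dB → 35.6 dB

35.6 dB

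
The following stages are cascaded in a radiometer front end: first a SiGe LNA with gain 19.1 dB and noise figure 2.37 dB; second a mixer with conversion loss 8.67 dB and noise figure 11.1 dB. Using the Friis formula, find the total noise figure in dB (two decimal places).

2.72 dB

Convert to linear (a loss of L dB is a gain of −L dB): F_i = 10^(NF_i/10), G_i = 10^(G_i,dB/10)
  Stage 1: F_1 = 10^(2.37/10) = 1.726, G_1 = 10^(19.1/10) = 81.28
  Stage 2: F_2 = 10^(11.1/10) = 12.88, G_2 = 10^(−8.67/10) = 0.1358
Friis cascade:
  F = 1.726 + (12.88 − 1)/81.28 = 1.872
NF = 10 log₁₀(1.872) = 2.72 dB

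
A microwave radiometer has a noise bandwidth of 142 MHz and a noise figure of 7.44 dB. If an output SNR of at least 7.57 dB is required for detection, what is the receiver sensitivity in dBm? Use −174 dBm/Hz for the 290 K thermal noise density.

−77.5 dBm

Sensitivity = −174 + 10 log₁₀(B) + NF + SNR_min
= −174 + 81.52 + 7.44 + 7.57
= −77.47 dBm → −77.5 dBm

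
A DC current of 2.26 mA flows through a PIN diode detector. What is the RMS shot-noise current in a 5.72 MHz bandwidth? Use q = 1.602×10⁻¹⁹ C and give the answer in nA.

I_n = √(2qI·B)
2qI·B = 2 × 1.602×10⁻¹⁹ × 2.26×10⁻³ × 5.72×10⁶ = 4.14×10⁻¹⁵ A²
I_n = √(4.14×10⁻¹⁵) = 6.44×10⁻⁸ A = 64.4 nA

64.4 nA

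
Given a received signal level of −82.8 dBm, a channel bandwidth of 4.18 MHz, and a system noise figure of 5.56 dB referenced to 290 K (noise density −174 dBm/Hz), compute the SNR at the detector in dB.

19.4 dB

Noise floor: N = −174 + 10 log₁₀(B) + NF
10 log₁₀(4.18×10⁶) = 66.21 dB
N = −174 + 66.21 + 5.56 = −102.23 dBm
SNR = P_sig − N = −82.8 − (−102.23) = 19.43 dB → 19.4 dB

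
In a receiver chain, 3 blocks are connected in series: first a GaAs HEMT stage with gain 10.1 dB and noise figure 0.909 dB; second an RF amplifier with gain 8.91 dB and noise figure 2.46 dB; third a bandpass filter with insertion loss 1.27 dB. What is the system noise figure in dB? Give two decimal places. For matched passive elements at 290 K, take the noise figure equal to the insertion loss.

1.18 dB

Convert to linear (a loss of L dB is a gain of −L dB): F_i = 10^(NF_i/10), G_i = 10^(G_i,dB/10)
  Stage 1: F_1 = 10^(0.909/10) = 1.233, G_1 = 10^(10.1/10) = 10.23
  Stage 2: F_2 = 10^(2.46/10) = 1.762, G_2 = 10^(8.91/10) = 7.780
  Stage 3: F_3 = 10^(1.27/10) = 1.340, G_3 = 10^(−1.27/10) = 0.7464
Friis cascade:
  F = 1.233 + (1.762 − 1)/10.23 + (1.340 − 1)/79.62 = 1.312
NF = 10 log₁₀(1.312) = 1.18 dB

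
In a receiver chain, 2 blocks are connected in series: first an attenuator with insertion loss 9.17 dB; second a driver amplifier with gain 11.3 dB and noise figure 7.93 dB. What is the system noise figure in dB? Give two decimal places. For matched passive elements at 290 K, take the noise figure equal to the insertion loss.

17.10 dB

Convert to linear (a loss of L dB is a gain of −L dB): F_i = 10^(NF_i/10), G_i = 10^(G_i,dB/10)
  Stage 1: F_1 = 10^(9.17/10) = 8.260, G_1 = 10^(−9.17/10) = 0.1211
  Stage 2: F_2 = 10^(7.93/10) = 6.209, G_2 = 10^(11.3/10) = 13.49
Friis cascade:
  F = 8.260 + (6.209 − 1)/0.1211 = 51.29
NF = 10 log₁₀(51.29) = 17.10 dB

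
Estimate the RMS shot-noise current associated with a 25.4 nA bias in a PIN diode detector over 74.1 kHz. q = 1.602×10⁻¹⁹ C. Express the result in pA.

24.6 pA

I_n = √(2qI·B)
2qI·B = 2 × 1.602×10⁻¹⁹ × 2.54×10⁻⁸ × 7.41×10⁴ = 6.03×10⁻²² A²
I_n = √(6.03×10⁻²²) = 2.46×10⁻¹¹ A = 24.6 pA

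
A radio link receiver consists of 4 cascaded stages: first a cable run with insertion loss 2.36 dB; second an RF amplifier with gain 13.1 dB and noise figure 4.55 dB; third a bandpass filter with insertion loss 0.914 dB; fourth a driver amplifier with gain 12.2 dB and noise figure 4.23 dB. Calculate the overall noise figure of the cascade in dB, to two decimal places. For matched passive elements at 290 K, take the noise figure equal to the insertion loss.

7.08 dB

Convert to linear (a loss of L dB is a gain of −L dB): F_i = 10^(NF_i/10), G_i = 10^(G_i,dB/10)
  Stage 1: F_1 = 10^(2.36/10) = 1.722, G_1 = 10^(−2.36/10) = 0.5808
  Stage 2: F_2 = 10^(4.55/10) = 2.851, G_2 = 10^(13.1/10) = 20.42
  Stage 3: F_3 = 10^(0.914/10) = 1.234, G_3 = 10^(−0.914/10) = 0.8102
  Stage 4: F_4 = 10^(4.23/10) = 2.649, G_4 = 10^(12.2/10) = 16.60
Friis cascade:
  F = 1.722 + (2.851 − 1)/0.5808 + (1.234 − 1)/11.86 + (2.649 − 1)/9.607 = 5.100
NF = 10 log₁₀(5.100) = 7.08 dB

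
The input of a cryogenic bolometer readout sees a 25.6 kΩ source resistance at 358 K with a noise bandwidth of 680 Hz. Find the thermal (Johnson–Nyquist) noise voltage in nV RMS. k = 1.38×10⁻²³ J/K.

V_n = √(4kTRB)
4kTRB = 4 × 1.38×10⁻²³ × 358 × 2.56×10⁴ × 6.80×10² = 3.44×10⁻¹³ V²
V_n = √(3.44×10⁻¹³) = 5.87×10⁻⁷ V = 587 nV

587 nV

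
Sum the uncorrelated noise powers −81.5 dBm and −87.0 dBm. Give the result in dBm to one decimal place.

Convert to linear, add, convert back:
P₁ = 7.08×10⁻¹² W, P₂ = 2.00×10⁻¹² W
P_tot = 9.07×10⁻¹² W → 10 log₁₀(P_tot / 10⁻³) = −80.4 dBm

−80.4 dBm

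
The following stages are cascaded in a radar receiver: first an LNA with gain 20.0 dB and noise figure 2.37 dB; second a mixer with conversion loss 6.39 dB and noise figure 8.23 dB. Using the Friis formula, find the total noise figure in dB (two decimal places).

2.51 dB

Convert to linear (a loss of L dB is a gain of −L dB): F_i = 10^(NF_i/10), G_i = 10^(G_i,dB/10)
  Stage 1: F_1 = 10^(2.37/10) = 1.726, G_1 = 10^(20.0/10) = 100.0
  Stage 2: F_2 = 10^(8.23/10) = 6.653, G_2 = 10^(−6.39/10) = 0.2296
Friis cascade:
  F = 1.726 + (6.653 − 1)/100.0 = 1.782
NF = 10 log₁₀(1.782) = 2.51 dB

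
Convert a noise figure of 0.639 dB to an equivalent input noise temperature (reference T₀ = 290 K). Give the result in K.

F = 10^(0.639/10) = 1.15851
T_e = (F − 1)·T₀ = (1.15851 − 1) × 290 = 46.0 K

46.0 K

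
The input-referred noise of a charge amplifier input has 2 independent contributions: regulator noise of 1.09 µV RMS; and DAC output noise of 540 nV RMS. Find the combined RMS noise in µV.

Uncorrelated sources add in power (mean-square): V_tot = √(ΣV_i²)
V_tot = √[(1.09×10⁻⁶)² + (5.40×10⁻⁷)²] = 1.22×10⁻⁶ V = 1.22 µV

1.22 µV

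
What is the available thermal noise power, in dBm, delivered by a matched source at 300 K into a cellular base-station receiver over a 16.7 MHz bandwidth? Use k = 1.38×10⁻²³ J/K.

−101.6 dBm

P_n = kTB = 1.38×10⁻²³ × 300 × 1.67×10⁷ = 6.91×10⁻¹⁴ W
In dBm: 10 log₁₀(6.91×10⁻¹⁴ / 10⁻³) = −101.6 dBm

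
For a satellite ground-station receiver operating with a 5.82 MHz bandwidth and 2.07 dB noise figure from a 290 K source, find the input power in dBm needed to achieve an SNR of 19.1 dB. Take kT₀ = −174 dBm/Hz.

−85.2 dBm

Sensitivity = −174 + 10 log₁₀(B) + NF + SNR_min
= −174 + 67.65 + 2.07 + 19.1
= −85.18 dBm → −85.2 dBm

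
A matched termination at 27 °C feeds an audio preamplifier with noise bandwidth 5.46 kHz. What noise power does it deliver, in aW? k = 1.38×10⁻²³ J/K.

T = 27 °C + 273.15 = 300.15 K
P_n = kTB = 1.38×10⁻²³ × 300.15 × 5.46×10³ = 2.26×10⁻¹⁷ W = 22.6 aW

22.6 aW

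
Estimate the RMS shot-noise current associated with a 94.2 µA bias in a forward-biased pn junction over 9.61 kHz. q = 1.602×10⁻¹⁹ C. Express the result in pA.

I_n = √(2qI·B)
2qI·B = 2 × 1.602×10⁻¹⁹ × 9.42×10⁻⁵ × 9.61×10³ = 2.90×10⁻¹⁹ A²
I_n = √(2.90×10⁻¹⁹) = 5.39×10⁻¹⁰ A = 539 pA

539 pA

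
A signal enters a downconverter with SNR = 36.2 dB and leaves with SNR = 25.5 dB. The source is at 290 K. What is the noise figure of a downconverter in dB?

10.7 dB

NF (dB) = SNR_in(dB) − SNR_out(dB) when the source is at T₀
NF = 36.2 − 25.5 = 10.7 dB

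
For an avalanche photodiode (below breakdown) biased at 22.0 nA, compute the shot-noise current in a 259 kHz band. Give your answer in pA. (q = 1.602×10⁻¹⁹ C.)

42.7 pA

I_n = √(2qI·B)
2qI·B = 2 × 1.602×10⁻¹⁹ × 2.20×10⁻⁸ × 2.59×10⁵ = 1.83×10⁻²¹ A²
I_n = √(1.83×10⁻²¹) = 4.27×10⁻¹¹ A = 42.7 pA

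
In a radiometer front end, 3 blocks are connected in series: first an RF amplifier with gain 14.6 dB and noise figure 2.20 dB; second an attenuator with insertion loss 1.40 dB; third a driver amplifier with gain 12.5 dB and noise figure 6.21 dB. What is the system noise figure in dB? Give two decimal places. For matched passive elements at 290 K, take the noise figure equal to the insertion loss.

Convert to linear (a loss of L dB is a gain of −L dB): F_i = 10^(NF_i/10), G_i = 10^(G_i,dB/10)
  Stage 1: F_1 = 10^(2.20/10) = 1.660, G_1 = 10^(14.6/10) = 28.84
  Stage 2: F_2 = 10^(1.40/10) = 1.380, G_2 = 10^(−1.40/10) = 0.7244
  Stage 3: F_3 = 10^(6.21/10) = 4.178, G_3 = 10^(12.5/10) = 17.78
Friis cascade:
  F = 1.660 + (1.380 − 1)/28.84 + (4.178 − 1)/20.89 = 1.825
NF = 10 log₁₀(1.825) = 2.61 dB

2.61 dB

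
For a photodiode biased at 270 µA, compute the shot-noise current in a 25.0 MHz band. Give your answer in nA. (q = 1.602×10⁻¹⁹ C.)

I_n = √(2qI·B)
2qI·B = 2 × 1.602×10⁻¹⁹ × 2.70×10⁻⁴ × 2.50×10⁷ = 2.16×10⁻¹⁵ A²
I_n = √(2.16×10⁻¹⁵) = 4.65×10⁻⁸ A = 46.5 nA

46.5 nA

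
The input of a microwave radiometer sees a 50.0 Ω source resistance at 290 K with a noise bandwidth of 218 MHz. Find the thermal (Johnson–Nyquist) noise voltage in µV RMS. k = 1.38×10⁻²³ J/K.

13.2 µV

V_n = √(4kTRB)
4kTRB = 4 × 1.38×10⁻²³ × 290 × 5.00×10¹ × 2.18×10⁸ = 1.74×10⁻¹⁰ V²
V_n = √(1.74×10⁻¹⁰) = 1.32×10⁻⁵ V = 13.2 µV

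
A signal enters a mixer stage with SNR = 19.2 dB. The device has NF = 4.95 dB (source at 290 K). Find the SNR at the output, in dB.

14.25 dB

By definition F = SNR_in/SNR_out, so in dB: SNR_out = SNR_in − NF
SNR_out = 19.2 − 4.95 = 14.25 dB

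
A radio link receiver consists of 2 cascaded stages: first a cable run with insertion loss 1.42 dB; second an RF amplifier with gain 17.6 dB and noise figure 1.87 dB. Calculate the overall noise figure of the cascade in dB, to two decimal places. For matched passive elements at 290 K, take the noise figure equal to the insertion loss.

Convert to linear (a loss of L dB is a gain of −L dB): F_i = 10^(NF_i/10), G_i = 10^(G_i,dB/10)
  Stage 1: F_1 = 10^(1.42/10) = 1.387, G_1 = 10^(−1.42/10) = 0.7211
  Stage 2: F_2 = 10^(1.87/10) = 1.538, G_2 = 10^(17.6/10) = 57.54
Friis cascade:
  F = 1.387 + (1.538 − 1)/0.7211 = 2.133
NF = 10 log₁₀(2.133) = 3.29 dB

3.29 dB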